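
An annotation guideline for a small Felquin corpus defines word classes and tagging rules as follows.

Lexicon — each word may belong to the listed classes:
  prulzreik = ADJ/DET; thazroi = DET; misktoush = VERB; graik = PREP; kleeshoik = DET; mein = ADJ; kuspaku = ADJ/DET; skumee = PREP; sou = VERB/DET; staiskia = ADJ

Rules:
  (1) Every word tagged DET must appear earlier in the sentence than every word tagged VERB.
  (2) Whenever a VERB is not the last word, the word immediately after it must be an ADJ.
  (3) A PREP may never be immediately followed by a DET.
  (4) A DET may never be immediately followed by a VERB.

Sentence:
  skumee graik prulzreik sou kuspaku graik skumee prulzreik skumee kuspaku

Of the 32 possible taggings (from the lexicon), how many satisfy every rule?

Candidates per position — 1:skumee {PREP}; 2:graik {PREP}; 3:prulzreik {ADJ,DET}; 4:sou {VERB,DET}; 5:kuspaku {ADJ,DET}; 6:graik {PREP}; 7:skumee {PREP}; 8:prulzreik {ADJ,DET}; 9:skumee {PREP}; 10:kuspaku {ADJ,DET}.
There are 32 candidate sequences in total.
The sequences that satisfy every rule: PREP PREP ADJ VERB ADJ PREP PREP ADJ PREP ADJ; PREP PREP ADJ DET ADJ PREP PREP ADJ PREP ADJ; PREP PREP ADJ DET DET PREP PREP ADJ PREP ADJ.
Count = 3.

3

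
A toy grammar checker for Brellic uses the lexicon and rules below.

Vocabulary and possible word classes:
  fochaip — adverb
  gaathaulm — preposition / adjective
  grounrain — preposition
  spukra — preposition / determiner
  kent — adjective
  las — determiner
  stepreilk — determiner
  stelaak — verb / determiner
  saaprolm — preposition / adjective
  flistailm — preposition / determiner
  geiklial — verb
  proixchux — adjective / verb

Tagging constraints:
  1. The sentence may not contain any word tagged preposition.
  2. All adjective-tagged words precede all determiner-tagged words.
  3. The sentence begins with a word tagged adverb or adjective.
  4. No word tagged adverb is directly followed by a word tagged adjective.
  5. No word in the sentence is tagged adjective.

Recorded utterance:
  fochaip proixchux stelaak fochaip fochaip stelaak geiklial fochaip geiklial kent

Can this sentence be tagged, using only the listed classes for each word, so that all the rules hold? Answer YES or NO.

NO

Candidates per position — 1:fochaip {adverb}; 2:proixchux {adjective,verb}; 3:stelaak {verb,determiner}; 4:fochaip {adverb}; 5:fochaip {adverb}; 6:stelaak {verb,determiner}; 7:geiklial {verb}; 8:fochaip {adverb}; 9:geiklial {verb}; 10:kent {adjective}.
Rule 5 cannot be satisfied by any choice of tags from the lexicon.
So there is no consistent tagging.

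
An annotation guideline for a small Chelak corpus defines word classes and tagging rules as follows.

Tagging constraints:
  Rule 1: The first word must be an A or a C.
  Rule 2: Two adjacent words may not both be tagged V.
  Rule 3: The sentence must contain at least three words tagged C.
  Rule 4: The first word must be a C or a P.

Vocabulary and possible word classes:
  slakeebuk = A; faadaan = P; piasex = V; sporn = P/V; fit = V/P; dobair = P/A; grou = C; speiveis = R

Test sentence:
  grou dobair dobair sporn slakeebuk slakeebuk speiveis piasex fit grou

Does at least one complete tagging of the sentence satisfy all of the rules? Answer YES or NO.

Candidates per position — 1:grou {C}; 2:dobair {P,A}; 3:dobair {P,A}; 4:sporn {P,V}; 5:slakeebuk {A}; 6:slakeebuk {A}; 7:speiveis {R}; 8:piasex {V}; 9:fit {V,P}; 10:grou {C}.
Rule 3 cannot be satisfied by any choice of tags from the lexicon.
So there is no consistent tagging.

NO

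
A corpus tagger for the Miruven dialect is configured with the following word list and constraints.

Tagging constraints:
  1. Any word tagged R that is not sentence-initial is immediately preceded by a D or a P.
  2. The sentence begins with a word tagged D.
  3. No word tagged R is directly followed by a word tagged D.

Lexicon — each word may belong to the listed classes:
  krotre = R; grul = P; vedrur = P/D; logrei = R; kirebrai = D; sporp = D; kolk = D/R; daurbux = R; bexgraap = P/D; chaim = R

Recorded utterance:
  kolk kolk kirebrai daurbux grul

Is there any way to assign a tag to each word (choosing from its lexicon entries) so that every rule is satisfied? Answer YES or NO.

Candidates per position — 1:kolk {D,R}; 2:kolk {D,R}; 3:kirebrai {D}; 4:daurbux {R}; 5:grul {P}.
One satisfying assignment: D D D R P.
Checking: rule 1 satisfied; rule 2 satisfied; rule 3 satisfied.

YES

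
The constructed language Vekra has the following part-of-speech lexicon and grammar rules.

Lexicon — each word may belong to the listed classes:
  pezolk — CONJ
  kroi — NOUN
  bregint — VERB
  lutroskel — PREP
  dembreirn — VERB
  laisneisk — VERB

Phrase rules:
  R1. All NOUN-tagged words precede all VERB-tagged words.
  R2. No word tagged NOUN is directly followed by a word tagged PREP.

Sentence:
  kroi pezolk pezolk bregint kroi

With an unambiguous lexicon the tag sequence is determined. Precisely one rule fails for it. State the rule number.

Fixed tagging: NOUN CONJ CONJ VERB NOUN.
Applying the rules: R1 ✗, R2 ✓.
Only rule 1 fails.

1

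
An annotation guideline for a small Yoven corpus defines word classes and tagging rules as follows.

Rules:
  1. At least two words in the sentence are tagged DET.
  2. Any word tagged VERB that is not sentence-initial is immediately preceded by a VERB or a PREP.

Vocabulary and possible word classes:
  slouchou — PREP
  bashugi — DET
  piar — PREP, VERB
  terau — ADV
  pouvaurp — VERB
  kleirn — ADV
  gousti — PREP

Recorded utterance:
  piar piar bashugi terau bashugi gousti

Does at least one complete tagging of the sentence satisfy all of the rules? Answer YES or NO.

YES

Candidates per position — 1:piar {PREP,VERB}; 2:piar {PREP,VERB}; 3:bashugi {DET}; 4:terau {ADV}; 5:bashugi {DET}; 6:gousti {PREP}.
One satisfying assignment: PREP VERB DET ADV DET PREP.
Checking: rule 1 ok; rule 2 ok.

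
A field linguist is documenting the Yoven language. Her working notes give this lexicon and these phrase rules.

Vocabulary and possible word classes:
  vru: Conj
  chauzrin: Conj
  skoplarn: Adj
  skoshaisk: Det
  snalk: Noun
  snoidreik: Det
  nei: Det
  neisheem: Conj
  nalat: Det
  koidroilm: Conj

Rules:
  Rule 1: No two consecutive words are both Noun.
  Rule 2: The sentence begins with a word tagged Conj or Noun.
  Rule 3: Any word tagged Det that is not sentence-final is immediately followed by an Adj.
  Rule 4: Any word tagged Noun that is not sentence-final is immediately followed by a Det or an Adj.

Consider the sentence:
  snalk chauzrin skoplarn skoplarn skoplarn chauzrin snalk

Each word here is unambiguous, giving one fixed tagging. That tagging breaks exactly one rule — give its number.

Fixed tagging: Noun Conj Adj Adj Adj Conj Noun.
Applying the rules: R1 ok, R2 ok, R3 ok, R4 fails.
Only rule 4 fails.

4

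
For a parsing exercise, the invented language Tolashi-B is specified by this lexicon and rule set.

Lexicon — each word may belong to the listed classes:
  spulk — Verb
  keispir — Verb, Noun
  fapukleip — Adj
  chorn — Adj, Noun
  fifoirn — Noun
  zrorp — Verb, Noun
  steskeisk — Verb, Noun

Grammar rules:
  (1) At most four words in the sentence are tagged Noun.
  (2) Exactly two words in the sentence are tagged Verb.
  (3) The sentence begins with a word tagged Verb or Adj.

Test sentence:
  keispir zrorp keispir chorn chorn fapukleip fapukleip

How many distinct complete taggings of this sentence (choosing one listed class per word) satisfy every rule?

8

Candidates per position — 1:keispir {Verb,Noun}; 2:zrorp {Verb,Noun}; 3:keispir {Verb,Noun}; 4:chorn {Adj,Noun}; 5:chorn {Adj,Noun}; 6:fapukleip {Adj}; 7:fapukleip {Adj}.
There are 32 candidate sequences in total.
Checking each against the rules leaves 8 sequences.
Count = 8.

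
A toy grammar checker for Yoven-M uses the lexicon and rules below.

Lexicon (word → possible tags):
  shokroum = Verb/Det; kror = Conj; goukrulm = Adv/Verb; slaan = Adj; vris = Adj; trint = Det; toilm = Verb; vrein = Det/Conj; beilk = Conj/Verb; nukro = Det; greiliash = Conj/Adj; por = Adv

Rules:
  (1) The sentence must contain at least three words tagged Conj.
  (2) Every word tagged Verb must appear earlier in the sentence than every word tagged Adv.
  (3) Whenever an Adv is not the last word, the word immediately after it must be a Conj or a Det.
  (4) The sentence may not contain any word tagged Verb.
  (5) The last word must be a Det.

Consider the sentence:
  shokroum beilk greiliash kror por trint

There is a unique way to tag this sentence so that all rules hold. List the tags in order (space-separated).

Det Conj Conj Conj Adv Det

Candidates per position — 1:shokroum {Verb,Det}; 2:beilk {Conj,Verb}; 3:greiliash {Conj,Adj}; 4:kror {Conj}; 5:por {Adv}; 6:trint {Det}.
Position 1: Verb is ruled out by rule 4; that leaves Det.
Position 2: Verb is ruled out by rule 1; that leaves Conj.
Position 3: Adj is ruled out by rule 1; that leaves Conj.
That leaves exactly one tagging: Det Conj Conj Conj Adv Det.
Checking: rule 1 satisfied; rule 2 satisfied; rule 3 satisfied; rule 4 satisfied; rule 5 satisfied.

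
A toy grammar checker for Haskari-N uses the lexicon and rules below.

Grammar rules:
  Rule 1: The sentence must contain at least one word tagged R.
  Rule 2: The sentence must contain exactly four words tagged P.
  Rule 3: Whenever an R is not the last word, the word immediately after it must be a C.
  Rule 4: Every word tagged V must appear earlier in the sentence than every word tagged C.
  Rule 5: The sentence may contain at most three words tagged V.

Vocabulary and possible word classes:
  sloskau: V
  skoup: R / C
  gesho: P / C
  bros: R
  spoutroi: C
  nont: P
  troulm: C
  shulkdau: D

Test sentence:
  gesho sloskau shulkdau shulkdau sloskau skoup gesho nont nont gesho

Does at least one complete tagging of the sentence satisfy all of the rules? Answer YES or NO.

Candidates per position — 1:gesho {P,C}; 2:sloskau {V}; 3:shulkdau {D}; 4:shulkdau {D}; 5:sloskau {V}; 6:skoup {R,C}; 7:gesho {P,C}; 8:nont {P}; 9:nont {P}; 10:gesho {P,C}.
One satisfying assignment: P V D D V R C P P P.
Rule-by-rule: rule 1 satisfied; rule 2 satisfied; rule 3 satisfied; rule 4 satisfied; rule 5 satisfied.

YES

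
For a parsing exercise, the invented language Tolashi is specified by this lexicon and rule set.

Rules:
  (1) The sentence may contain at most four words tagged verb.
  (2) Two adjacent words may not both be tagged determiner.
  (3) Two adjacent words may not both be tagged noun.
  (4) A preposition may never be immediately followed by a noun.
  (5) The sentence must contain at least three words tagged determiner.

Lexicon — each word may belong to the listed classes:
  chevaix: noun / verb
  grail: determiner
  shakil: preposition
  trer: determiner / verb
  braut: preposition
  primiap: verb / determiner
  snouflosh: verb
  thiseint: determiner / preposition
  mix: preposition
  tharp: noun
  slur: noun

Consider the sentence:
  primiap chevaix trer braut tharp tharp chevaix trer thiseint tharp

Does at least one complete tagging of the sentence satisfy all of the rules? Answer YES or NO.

NO

Candidates per position — 1:primiap {verb,determiner}; 2:chevaix {noun,verb}; 3:trer {determiner,verb}; 4:braut {preposition}; 5:tharp {noun}; 6:tharp {noun}; 7:chevaix {noun,verb}; 8:trer {determiner,verb}; 9:thiseint {determiner,preposition}; 10:tharp {noun}.
Rule 3 cannot be satisfied by any choice of tags from the lexicon.
So there is no consistent tagging.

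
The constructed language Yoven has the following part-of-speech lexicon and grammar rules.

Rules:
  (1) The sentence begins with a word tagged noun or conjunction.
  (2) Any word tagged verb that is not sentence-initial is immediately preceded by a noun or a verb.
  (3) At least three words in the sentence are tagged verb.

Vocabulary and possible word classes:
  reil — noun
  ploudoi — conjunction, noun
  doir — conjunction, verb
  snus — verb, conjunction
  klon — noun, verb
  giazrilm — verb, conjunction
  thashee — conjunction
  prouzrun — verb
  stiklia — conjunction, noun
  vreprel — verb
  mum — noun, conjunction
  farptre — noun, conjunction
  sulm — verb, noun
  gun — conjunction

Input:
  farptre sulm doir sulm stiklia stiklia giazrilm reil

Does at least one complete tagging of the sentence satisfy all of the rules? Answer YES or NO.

YES

Candidates per position — 1:farptre {noun,conjunction}; 2:sulm {verb,noun}; 3:doir {conjunction,verb}; 4:sulm {verb,noun}; 5:stiklia {conjunction,noun}; 6:stiklia {conjunction,noun}; 7:giazrilm {verb,conjunction}; 8:reil {noun}.
One satisfying assignment: noun verb verb verb conjunction noun conjunction noun.
Rule-by-rule: rule 1 satisfied; rule 2 satisfied; rule 3 satisfied.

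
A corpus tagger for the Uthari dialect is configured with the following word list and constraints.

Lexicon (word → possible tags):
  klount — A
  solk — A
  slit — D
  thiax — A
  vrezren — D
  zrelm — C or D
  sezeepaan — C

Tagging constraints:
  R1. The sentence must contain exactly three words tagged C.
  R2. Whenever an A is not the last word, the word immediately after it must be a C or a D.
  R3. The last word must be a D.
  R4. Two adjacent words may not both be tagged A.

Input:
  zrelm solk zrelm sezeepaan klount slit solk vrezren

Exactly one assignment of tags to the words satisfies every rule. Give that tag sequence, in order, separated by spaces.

C A C C A D A D

Candidates per position — 1:zrelm {C,D}; 2:solk {A}; 3:zrelm {C,D}; 4:sezeepaan {C}; 5:klount {A}; 6:slit {D}; 7:solk {A}; 8:vrezren {D}.
At position 1, choosing D makes rule 1 impossible to satisfy; hence C.
At position 3, choosing D makes rule 1 impossible to satisfy; hence C.
The only consistent sequence is: C A C C A D A D.
Checking: rule 1 satisfied; rule 2 satisfied; rule 3 satisfied; rule 4 satisfied.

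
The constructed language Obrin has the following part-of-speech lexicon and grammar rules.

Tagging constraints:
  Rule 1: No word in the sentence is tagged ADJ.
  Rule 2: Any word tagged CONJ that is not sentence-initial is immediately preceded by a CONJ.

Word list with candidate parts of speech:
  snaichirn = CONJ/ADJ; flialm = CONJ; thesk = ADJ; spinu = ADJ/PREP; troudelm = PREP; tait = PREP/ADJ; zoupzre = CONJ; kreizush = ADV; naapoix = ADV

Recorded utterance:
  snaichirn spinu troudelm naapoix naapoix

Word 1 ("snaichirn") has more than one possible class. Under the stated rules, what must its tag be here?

CONJ

Candidates per position — 1:snaichirn {CONJ,ADJ}; 2:spinu {ADJ,PREP}; 3:troudelm {PREP}; 4:naapoix {ADV}; 5:naapoix {ADV}.
At position 1, choosing ADJ makes rule 1 impossible to satisfy; hence CONJ.
At position 2, choosing ADJ makes rule 1 impossible to satisfy; hence PREP.
The only consistent sequence is: CONJ PREP PREP ADV ADV.
Verifying each rule — rule 1 ok; rule 2 ok.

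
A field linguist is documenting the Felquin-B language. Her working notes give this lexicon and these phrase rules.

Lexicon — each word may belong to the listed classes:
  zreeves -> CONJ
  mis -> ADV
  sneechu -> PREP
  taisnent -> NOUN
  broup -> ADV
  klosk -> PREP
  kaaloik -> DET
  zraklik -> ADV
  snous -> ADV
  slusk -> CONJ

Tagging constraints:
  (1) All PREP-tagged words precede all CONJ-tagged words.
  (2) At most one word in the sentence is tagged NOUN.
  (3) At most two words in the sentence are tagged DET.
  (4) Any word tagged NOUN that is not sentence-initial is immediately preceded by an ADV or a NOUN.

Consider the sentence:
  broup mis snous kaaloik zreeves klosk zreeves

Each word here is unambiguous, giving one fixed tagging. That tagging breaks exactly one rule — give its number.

1

Fixed tagging: ADV ADV ADV DET CONJ PREP CONJ.
Checking each rule: R1 violated, R2 holds, R3 holds, R4 holds.
Only rule 1 fails.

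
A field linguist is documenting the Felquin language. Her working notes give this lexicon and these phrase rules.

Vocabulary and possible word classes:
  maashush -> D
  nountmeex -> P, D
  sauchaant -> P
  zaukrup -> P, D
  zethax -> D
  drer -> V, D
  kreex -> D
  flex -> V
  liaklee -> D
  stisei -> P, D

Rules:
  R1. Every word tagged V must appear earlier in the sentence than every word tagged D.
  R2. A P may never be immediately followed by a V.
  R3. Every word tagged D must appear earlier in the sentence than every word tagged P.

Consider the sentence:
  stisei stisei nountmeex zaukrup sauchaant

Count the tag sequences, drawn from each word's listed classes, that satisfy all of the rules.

Candidates per position — 1:stisei {P,D}; 2:stisei {P,D}; 3:nountmeex {P,D}; 4:zaukrup {P,D}; 5:sauchaant {P}.
There are 16 candidate sequences in total.
The sequences that satisfy every rule: P P P P P; D P P P P; D D P P P; D D D P P; D D D D P.
Count = 5.

5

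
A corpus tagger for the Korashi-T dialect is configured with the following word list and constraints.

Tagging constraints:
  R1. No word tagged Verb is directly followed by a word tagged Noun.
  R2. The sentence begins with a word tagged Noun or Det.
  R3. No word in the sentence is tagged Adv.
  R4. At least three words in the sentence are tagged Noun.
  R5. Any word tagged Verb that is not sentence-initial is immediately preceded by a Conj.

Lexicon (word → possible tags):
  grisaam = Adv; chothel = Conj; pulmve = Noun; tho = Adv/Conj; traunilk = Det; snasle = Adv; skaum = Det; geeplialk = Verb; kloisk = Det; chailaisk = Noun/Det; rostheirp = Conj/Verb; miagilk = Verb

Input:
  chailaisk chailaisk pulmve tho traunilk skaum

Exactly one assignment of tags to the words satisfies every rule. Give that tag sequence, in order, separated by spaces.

Candidates per position — 1:chailaisk {Noun,Det}; 2:chailaisk {Noun,Det}; 3:pulmve {Noun}; 4:tho {Adv,Conj}; 5:traunilk {Det}; 6:skaum {Det}.
Position 1: tagging it Det would leave rule 4 unsatisfiable, so it must be Noun.
Position 2: tagging it Det would leave rule 4 unsatisfiable, so it must be Noun.
Position 4: tagging it Adv would leave rule 3 unsatisfiable, so it must be Conj.
The unique satisfying tagging is: Noun Noun Noun Conj Det Det.
Check: rule 1 ✓; rule 2 ✓; rule 3 ✓; rule 4 ✓; rule 5 ✓.

Noun Noun Noun Conj Det Det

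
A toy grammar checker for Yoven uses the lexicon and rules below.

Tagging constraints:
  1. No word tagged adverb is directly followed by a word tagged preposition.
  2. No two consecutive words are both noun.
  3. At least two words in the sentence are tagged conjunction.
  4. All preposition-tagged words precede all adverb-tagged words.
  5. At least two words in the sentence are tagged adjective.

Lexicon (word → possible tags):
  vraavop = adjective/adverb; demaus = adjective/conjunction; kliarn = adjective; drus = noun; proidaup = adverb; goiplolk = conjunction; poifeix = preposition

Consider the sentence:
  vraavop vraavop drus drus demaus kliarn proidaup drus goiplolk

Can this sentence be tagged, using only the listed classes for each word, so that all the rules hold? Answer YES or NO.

Candidates per position — 1:vraavop {adjective,adverb}; 2:vraavop {adjective,adverb}; 3:drus {noun}; 4:drus {noun}; 5:demaus {adjective,conjunction}; 6:kliarn {adjective}; 7:proidaup {adverb}; 8:drus {noun}; 9:goiplolk {conjunction}.
Rule 2 cannot be satisfied by any choice of tags from the lexicon.
So there is no consistent tagging.

NO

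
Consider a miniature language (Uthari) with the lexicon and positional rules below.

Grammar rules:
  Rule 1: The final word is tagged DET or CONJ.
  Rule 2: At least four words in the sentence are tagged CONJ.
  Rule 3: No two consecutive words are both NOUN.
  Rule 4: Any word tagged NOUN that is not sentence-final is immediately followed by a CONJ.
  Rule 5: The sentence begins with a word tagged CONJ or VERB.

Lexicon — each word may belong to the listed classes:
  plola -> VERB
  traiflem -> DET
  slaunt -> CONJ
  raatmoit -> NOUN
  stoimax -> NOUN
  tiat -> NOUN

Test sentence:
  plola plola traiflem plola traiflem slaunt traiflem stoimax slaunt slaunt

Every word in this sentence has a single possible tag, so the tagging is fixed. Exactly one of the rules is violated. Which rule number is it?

Fixed tagging: VERB VERB DET VERB DET CONJ DET NOUN CONJ CONJ.
Checking each rule: R1 ✓, R2 ✗, R3 ✓, R4 ✓, R5 ✓.
Only rule 2 fails.

2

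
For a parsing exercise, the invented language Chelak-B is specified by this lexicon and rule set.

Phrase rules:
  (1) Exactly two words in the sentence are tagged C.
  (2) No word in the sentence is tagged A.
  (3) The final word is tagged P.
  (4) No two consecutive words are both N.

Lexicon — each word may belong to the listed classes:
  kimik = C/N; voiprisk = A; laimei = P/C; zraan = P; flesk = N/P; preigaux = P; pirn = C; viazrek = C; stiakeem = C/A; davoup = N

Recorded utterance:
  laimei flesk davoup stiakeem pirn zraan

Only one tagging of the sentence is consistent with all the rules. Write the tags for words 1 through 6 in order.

Candidates per position — 1:laimei {P,C}; 2:flesk {N,P}; 3:davoup {N}; 4:stiakeem {C,A}; 5:pirn {C}; 6:zraan {P}.
At position 2, choosing N makes rule 4 impossible to satisfy; hence P.
At position 4, choosing A makes rule 2 impossible to satisfy; hence C.
At position 1, choosing C makes rule 1 impossible to satisfy; hence P.
That leaves exactly one tagging: P P N C C P.
Check: rule 1 holds; rule 2 holds; rule 3 holds; rule 4 holds.

P P N C C P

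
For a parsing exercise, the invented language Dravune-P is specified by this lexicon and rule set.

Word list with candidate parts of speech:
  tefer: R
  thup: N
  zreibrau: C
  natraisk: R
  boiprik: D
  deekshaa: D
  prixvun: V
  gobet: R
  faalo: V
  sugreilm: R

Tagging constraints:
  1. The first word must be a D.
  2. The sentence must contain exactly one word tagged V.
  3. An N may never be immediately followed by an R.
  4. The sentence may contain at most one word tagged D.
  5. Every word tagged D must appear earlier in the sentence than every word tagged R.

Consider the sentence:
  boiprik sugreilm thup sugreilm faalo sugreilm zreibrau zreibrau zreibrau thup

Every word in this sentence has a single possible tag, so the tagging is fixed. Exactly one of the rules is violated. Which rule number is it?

Fixed tagging: D R N R V R C C C N.
Rule check: R1 ✓, R2 ✓, R3 ✗, R4 ✓, R5 ✓.
Only rule 3 fails.

3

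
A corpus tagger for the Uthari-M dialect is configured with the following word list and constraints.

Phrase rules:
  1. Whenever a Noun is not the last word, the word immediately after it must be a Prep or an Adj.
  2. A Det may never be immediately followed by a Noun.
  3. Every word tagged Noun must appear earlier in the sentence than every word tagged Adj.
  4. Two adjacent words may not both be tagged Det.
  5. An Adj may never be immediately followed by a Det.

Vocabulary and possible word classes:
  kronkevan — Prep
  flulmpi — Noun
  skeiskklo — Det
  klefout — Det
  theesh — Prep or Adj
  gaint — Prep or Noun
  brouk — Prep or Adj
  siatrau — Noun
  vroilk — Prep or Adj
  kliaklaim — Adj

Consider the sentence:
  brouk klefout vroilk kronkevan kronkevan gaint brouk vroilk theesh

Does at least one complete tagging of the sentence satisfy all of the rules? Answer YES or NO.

YES

Candidates per position — 1:brouk {Prep,Adj}; 2:klefout {Det}; 3:vroilk {Prep,Adj}; 4:kronkevan {Prep}; 5:kronkevan {Prep}; 6:gaint {Prep,Noun}; 7:brouk {Prep,Adj}; 8:vroilk {Prep,Adj}; 9:theesh {Prep,Adj}.
One satisfying assignment: Prep Det Prep Prep Prep Prep Adj Adj Adj.
Checking: rule 1 ✓; rule 2 ✓; rule 3 ✓; rule 4 ✓; rule 5 ✓.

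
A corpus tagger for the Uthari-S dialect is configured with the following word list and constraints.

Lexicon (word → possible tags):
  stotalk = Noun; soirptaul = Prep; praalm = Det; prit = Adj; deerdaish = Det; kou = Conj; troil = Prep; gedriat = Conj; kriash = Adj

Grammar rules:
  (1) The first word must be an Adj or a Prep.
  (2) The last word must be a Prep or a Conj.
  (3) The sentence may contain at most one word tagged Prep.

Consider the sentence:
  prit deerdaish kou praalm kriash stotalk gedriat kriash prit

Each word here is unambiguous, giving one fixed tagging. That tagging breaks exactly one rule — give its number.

2

Fixed tagging: Adj Det Conj Det Adj Noun Conj Adj Adj.
Rule check: R1 holds, R2 violated, R3 holds.
Only rule 2 fails.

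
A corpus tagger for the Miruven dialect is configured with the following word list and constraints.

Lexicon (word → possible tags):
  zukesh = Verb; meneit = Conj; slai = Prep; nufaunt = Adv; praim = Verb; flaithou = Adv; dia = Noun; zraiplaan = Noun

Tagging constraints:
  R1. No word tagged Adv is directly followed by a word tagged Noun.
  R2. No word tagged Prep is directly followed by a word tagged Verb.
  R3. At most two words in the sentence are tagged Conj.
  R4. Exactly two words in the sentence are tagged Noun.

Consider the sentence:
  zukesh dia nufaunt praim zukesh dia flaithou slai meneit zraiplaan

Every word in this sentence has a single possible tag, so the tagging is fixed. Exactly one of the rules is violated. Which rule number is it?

Fixed tagging: Verb Noun Adv Verb Verb Noun Adv Prep Conj Noun.
Checking each rule: R1 ok, R2 ok, R3 ok, R4 fails.
Only rule 4 fails.

4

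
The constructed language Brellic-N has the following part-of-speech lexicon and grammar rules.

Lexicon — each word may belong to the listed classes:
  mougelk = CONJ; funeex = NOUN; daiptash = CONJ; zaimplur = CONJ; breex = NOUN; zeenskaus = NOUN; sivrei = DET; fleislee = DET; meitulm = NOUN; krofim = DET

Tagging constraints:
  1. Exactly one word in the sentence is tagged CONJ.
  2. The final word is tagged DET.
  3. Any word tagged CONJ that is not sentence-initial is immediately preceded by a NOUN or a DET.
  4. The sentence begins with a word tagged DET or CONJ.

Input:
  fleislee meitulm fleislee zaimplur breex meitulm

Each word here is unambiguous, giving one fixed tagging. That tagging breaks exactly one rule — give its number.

2

Fixed tagging: DET NOUN DET CONJ NOUN NOUN.
Applying the rules: R1 ok, R2 fails, R3 ok, R4 ok.
Only rule 2 fails.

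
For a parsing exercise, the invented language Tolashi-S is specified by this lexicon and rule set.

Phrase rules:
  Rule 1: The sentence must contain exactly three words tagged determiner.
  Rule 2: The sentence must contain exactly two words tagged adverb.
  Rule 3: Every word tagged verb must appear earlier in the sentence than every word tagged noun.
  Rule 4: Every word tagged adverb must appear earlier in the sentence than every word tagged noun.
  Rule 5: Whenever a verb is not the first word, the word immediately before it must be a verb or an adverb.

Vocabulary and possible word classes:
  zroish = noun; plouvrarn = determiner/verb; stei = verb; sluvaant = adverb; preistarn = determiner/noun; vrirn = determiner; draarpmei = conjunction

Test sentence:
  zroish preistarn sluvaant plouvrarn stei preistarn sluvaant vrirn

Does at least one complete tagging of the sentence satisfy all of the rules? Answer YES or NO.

Candidates per position — 1:zroish {noun}; 2:preistarn {determiner,noun}; 3:sluvaant {adverb}; 4:plouvrarn {determiner,verb}; 5:stei {verb}; 6:preistarn {determiner,noun}; 7:sluvaant {adverb}; 8:vrirn {determiner}.
Rule 3 cannot be satisfied by any choice of tags from the lexicon.
So there is no consistent tagging.

NO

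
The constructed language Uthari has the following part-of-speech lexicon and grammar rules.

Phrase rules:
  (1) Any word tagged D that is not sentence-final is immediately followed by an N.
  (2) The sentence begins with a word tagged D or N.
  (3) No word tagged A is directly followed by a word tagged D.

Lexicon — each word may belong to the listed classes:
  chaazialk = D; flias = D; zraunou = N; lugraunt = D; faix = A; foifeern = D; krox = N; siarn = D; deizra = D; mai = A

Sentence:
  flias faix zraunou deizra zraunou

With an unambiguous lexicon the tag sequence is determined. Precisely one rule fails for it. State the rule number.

Fixed tagging: D A N D N.
Rule check: R1 fails, R2 ok, R3 ok.
Only rule 1 fails.

1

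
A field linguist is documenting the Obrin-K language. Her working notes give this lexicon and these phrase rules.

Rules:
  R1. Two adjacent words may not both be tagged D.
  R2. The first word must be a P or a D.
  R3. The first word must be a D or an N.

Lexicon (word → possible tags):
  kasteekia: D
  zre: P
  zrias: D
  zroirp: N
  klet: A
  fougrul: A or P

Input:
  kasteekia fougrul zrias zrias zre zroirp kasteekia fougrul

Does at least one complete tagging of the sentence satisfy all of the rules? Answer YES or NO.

NO

Candidates per position — 1:kasteekia {D}; 2:fougrul {A,P}; 3:zrias {D}; 4:zrias {D}; 5:zre {P}; 6:zroirp {N}; 7:kasteekia {D}; 8:fougrul {A,P}.
Rule 1 cannot be satisfied by any choice of tags from the lexicon.
So there is no consistent tagging.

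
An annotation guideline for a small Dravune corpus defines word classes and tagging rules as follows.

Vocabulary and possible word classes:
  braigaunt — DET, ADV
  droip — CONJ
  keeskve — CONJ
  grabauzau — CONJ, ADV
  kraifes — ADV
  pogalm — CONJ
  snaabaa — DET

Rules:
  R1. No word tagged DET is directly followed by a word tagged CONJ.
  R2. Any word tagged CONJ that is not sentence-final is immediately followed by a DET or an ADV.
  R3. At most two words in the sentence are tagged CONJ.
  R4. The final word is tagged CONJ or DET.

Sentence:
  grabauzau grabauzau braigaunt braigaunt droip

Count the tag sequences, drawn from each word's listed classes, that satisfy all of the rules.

6

Candidates per position — 1:grabauzau {CONJ,ADV}; 2:grabauzau {CONJ,ADV}; 3:braigaunt {DET,ADV}; 4:braigaunt {DET,ADV}; 5:droip {CONJ}.
There are 16 candidate sequences in total.
Checking each against the rules leaves 6 sequences.
Count = 6.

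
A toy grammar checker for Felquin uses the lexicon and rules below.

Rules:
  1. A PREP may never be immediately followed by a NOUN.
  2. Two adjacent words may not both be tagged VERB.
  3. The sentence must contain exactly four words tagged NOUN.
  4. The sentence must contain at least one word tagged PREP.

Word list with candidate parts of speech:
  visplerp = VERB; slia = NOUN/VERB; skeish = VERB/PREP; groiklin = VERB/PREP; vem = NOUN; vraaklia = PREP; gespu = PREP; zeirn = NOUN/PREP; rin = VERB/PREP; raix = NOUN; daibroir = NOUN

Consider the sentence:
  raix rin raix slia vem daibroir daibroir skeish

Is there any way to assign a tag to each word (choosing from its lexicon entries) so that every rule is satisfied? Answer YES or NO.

NO

Candidates per position — 1:raix {NOUN}; 2:rin {VERB,PREP}; 3:raix {NOUN}; 4:slia {NOUN,VERB}; 5:vem {NOUN}; 6:daibroir {NOUN}; 7:daibroir {NOUN}; 8:skeish {VERB,PREP}.
Rule 3 cannot be satisfied by any choice of tags from the lexicon.
So there is no consistent tagging.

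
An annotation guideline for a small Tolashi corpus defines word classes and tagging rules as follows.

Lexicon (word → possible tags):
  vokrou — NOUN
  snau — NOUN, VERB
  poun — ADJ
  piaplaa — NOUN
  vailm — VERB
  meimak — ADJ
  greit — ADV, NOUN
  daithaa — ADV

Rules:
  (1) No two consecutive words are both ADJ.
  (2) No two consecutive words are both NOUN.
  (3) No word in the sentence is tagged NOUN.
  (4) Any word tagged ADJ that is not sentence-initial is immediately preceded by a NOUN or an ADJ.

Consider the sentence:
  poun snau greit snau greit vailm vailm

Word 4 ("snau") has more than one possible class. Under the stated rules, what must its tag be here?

VERB

Candidates per position — 1:poun {ADJ}; 2:snau {NOUN,VERB}; 3:greit {ADV,NOUN}; 4:snau {NOUN,VERB}; 5:greit {ADV,NOUN}; 6:vailm {VERB}; 7:vailm {VERB}.
Position 2: tagging it NOUN would leave rule 3 unsatisfiable, so it must be VERB.
Position 3: tagging it NOUN would leave rule 3 unsatisfiable, so it must be ADV.
Position 4: tagging it NOUN would leave rule 3 unsatisfiable, so it must be VERB.
Position 5: tagging it NOUN would leave rule 3 unsatisfiable, so it must be ADV.
That leaves exactly one tagging: ADJ VERB ADV VERB ADV VERB VERB.
Rule-by-rule: rule 1 ok; rule 2 ok; rule 3 ok; rule 4 ok.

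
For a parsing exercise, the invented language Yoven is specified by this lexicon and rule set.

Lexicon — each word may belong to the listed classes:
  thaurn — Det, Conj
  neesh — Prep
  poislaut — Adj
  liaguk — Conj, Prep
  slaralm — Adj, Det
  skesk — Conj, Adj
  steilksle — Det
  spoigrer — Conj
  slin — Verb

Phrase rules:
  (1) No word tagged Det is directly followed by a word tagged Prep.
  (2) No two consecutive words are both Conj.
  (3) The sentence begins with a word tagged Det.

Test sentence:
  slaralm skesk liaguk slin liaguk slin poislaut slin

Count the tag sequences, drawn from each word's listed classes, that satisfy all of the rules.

6

Candidates per position — 1:slaralm {Adj,Det}; 2:skesk {Conj,Adj}; 3:liaguk {Conj,Prep}; 4:slin {Verb}; 5:liaguk {Conj,Prep}; 6:slin {Verb}; 7:poislaut {Adj}; 8:slin {Verb}.
There are 16 candidate sequences in total.
Checking each against the rules leaves 6 sequences.
Count = 6.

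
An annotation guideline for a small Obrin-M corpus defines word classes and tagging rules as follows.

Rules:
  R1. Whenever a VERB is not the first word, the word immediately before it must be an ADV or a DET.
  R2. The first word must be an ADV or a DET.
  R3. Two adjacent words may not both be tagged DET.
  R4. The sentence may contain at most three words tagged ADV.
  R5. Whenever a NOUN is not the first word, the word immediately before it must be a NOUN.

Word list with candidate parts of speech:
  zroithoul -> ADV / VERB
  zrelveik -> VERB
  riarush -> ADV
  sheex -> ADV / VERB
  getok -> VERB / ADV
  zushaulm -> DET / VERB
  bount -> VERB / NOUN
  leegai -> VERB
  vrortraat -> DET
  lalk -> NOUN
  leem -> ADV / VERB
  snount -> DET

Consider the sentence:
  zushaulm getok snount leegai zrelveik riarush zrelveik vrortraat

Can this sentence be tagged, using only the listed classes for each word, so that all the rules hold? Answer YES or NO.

Candidates per position — 1:zushaulm {DET,VERB}; 2:getok {VERB,ADV}; 3:snount {DET}; 4:leegai {VERB}; 5:zrelveik {VERB}; 6:riarush {ADV}; 7:zrelveik {VERB}; 8:vrortraat {DET}.
Rule 1 cannot be satisfied by any choice of tags from the lexicon.
So there is no consistent tagging.

NO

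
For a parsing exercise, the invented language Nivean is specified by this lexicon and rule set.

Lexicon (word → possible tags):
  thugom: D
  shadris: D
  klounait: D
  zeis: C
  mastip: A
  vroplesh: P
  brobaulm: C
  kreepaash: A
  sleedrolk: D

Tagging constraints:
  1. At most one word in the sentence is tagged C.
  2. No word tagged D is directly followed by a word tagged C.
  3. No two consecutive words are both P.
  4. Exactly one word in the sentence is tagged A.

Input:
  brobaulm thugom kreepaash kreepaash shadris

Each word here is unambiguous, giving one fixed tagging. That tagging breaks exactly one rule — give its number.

4

Fixed tagging: C D A A D.
Applying the rules: R1 holds, R2 holds, R3 holds, R4 violated.
Only rule 4 fails.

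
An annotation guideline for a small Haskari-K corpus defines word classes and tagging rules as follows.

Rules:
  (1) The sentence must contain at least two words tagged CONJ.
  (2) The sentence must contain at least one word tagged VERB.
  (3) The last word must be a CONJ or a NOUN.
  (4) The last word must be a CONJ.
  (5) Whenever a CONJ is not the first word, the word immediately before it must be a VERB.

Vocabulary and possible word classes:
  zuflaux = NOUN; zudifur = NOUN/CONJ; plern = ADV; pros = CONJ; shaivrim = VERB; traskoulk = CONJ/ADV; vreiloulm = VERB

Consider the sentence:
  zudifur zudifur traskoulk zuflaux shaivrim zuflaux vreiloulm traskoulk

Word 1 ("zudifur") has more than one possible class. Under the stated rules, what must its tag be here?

CONJ

Candidates per position — 1:zudifur {NOUN,CONJ}; 2:zudifur {NOUN,CONJ}; 3:traskoulk {CONJ,ADV}; 4:zuflaux {NOUN}; 5:shaivrim {VERB}; 6:zuflaux {NOUN}; 7:vreiloulm {VERB}; 8:traskoulk {CONJ,ADV}.
Position 2: CONJ is ruled out by rule 5; that leaves NOUN.
Position 3: CONJ is ruled out by rule 5; that leaves ADV.
Position 8: ADV is ruled out by rule 1; that leaves CONJ.
Position 1: NOUN is ruled out by rule 1; that leaves CONJ.
The unique satisfying tagging is: CONJ NOUN ADV NOUN VERB NOUN VERB CONJ.
Check: rule 1 holds; rule 2 holds; rule 3 holds; rule 4 holds; rule 5 holds.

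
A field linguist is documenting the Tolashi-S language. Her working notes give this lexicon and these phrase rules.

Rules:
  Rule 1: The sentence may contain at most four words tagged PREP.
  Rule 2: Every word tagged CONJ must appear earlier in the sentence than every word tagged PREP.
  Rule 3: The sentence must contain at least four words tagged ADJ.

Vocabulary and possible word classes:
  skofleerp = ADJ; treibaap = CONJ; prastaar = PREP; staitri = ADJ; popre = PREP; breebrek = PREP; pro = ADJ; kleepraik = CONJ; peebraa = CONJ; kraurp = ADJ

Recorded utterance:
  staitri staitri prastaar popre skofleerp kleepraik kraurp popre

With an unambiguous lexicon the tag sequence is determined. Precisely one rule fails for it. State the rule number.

Fixed tagging: ADJ ADJ PREP PREP ADJ CONJ ADJ PREP.
Checking each rule: R1 holds, R2 violated, R3 holds.
Only rule 2 fails.

2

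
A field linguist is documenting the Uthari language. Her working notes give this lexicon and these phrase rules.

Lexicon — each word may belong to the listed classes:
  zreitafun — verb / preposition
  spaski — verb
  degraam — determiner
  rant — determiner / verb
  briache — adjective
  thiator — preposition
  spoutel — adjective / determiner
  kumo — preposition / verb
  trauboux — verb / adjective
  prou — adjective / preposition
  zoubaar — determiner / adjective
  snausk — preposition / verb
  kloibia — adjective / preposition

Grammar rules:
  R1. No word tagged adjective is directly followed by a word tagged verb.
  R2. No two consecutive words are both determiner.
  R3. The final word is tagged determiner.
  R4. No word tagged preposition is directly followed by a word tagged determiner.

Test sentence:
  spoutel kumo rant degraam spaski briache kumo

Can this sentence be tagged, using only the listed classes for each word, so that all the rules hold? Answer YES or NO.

NO

Candidates per position — 1:spoutel {adjective,determiner}; 2:kumo {preposition,verb}; 3:rant {determiner,verb}; 4:degraam {determiner}; 5:spaski {verb}; 6:briache {adjective}; 7:kumo {preposition,verb}.
Rule 3 cannot be satisfied by any choice of tags from the lexicon.
So there is no consistent tagging.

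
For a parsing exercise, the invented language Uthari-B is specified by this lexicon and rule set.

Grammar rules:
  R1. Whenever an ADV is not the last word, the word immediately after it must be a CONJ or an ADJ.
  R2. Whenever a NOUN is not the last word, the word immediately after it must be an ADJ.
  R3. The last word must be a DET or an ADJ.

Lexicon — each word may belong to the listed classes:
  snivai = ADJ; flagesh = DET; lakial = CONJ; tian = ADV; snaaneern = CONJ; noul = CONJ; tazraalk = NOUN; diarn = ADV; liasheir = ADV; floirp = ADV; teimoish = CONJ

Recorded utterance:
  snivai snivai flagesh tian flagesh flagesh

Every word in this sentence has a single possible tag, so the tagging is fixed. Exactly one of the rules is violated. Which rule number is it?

1

Fixed tagging: ADJ ADJ DET ADV DET DET.
Checking each rule: R1 fails, R2 ok, R3 ok.
Only rule 1 fails.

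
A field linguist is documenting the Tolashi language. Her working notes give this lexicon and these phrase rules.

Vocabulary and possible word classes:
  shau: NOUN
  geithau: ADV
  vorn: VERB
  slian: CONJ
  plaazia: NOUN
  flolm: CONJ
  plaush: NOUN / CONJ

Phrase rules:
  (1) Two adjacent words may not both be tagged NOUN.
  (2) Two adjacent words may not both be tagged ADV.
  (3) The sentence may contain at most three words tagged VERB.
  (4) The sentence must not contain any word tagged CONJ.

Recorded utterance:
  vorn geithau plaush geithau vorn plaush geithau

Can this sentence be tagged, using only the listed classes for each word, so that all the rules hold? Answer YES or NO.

Candidates per position — 1:vorn {VERB}; 2:geithau {ADV}; 3:plaush {NOUN,CONJ}; 4:geithau {ADV}; 5:vorn {VERB}; 6:plaush {NOUN,CONJ}; 7:geithau {ADV}.
One satisfying assignment: VERB ADV NOUN ADV VERB NOUN ADV.
Check: rule 1 holds; rule 2 holds; rule 3 holds; rule 4 holds.

YES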